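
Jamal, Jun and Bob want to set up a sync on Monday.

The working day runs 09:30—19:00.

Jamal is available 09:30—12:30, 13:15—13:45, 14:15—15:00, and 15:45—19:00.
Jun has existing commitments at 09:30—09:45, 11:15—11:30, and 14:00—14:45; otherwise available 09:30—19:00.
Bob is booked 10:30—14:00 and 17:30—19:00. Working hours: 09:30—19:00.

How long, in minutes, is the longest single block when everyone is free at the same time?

Jun free within 09:30–19:00: 09:45–11:15, 11:30–14:00, 14:45–19:00.
Bob free within 09:30–19:00: 09:30–10:30, 14:00–17:30.
Jamal ∩ Jun: 09:45–11:15, 11:30–12:30, 13:15–13:45, 14:45–15:00, 15:45–19:00.
Jamal ∩ Jun ∩ Bob: 09:45–10:30, 14:45–15:00, 15:45–17:30.
Common window lengths: 45, 15, 105 min; longest is 105.

105 minutes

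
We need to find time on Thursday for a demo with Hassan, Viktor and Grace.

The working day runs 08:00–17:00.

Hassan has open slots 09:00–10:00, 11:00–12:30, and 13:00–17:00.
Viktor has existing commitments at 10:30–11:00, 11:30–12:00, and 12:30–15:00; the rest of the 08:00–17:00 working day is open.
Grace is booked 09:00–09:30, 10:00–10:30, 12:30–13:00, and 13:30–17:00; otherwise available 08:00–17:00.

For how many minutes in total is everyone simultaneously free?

90 minutes

Viktor free within 08:00–17:00: 08:00–10:30, 11:00–11:30, 12:00–12:30, 15:00–17:00.
Grace free within 08:00–17:00: 08:00–09:00, 09:30–10:00, 10:30–12:30, 13:00–13:30.
Hassan ∩ Viktor: 09:00–10:00, 11:00–11:30, 12:00–12:30, 15:00–17:00.
Hassan ∩ Viktor ∩ Grace: 09:30–10:00, 11:00–11:30, 12:00–12:30.
Total common minutes: 30 + 30 + 30 = 90.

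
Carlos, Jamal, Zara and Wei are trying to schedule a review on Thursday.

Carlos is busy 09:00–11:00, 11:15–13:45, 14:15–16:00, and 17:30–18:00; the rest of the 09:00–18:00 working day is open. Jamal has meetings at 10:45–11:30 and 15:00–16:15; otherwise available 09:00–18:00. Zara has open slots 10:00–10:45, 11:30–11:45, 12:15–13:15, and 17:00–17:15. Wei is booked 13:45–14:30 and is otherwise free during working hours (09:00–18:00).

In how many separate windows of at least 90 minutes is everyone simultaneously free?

0

Carlos free within 09:00–18:00: 11:00–11:15, 13:45–14:15, 16:00–17:30.
Jamal free within 09:00–18:00: 09:00–10:45, 11:30–15:00, 16:15–18:00.
Wei free within 09:00–18:00: 09:00–13:45, 14:30–18:00.
Carlos ∩ Jamal: 13:45–14:15, 16:15–17:30.
Carlos ∩ Jamal ∩ Zara: 17:00–17:15.
Carlos ∩ Jamal ∩ Zara ∩ Wei: 17:00–17:15.
Windows ≥ 90 min: (none).
That's 0 windows.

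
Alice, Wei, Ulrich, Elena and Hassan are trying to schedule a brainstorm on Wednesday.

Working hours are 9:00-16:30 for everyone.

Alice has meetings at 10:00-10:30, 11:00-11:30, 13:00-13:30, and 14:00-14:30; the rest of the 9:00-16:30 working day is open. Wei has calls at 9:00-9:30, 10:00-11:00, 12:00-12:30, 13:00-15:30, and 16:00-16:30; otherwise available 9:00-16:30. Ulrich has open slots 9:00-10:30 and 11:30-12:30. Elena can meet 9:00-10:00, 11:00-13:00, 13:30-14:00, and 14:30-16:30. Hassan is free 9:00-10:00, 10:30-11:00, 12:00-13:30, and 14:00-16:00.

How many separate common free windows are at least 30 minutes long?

Alice free within 09:00–16:30: 09:00–10:00, 10:30–11:00, 11:30–13:00, 13:30–14:00, 14:30–16:30.
Wei free within 09:00–16:30: 09:30–10:00, 11:00–12:00, 12:30–13:00, 15:30–16:00.
Alice ∩ Wei: 09:30–10:00, 11:30–12:00, 12:30–13:00, 15:30–16:00.
Alice ∩ Wei ∩ Ulrich: 09:30–10:00, 11:30–12:00.
Alice ∩ Wei ∩ Ulrich ∩ Elena: 09:30–10:00, 11:30–12:00.
Alice ∩ Wei ∩ Ulrich ∩ Elena ∩ Hassan: 09:30–10:00.
Windows ≥ 30 min: 09:30–10:00.
That's 1 window.

1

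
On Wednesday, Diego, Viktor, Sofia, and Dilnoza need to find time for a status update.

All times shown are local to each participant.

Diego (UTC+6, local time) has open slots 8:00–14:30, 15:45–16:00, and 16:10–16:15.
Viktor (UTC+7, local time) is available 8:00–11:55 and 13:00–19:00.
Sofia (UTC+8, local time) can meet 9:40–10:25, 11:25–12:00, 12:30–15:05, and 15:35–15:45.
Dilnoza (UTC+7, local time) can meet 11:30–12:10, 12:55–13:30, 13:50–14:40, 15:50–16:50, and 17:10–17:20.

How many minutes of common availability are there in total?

Diego → UTC: 02:00–08:30, 09:45–10:00, 10:10–10:15.
Viktor → UTC: 01:00–04:55, 06:00–12:00.
Sofia → UTC: 01:40–02:25, 03:25–04:00, 04:30–07:05, 07:35–07:45.
Dilnoza → UTC: 04:30–05:10, 05:55–06:30, 06:50–07:40, 08:50–09:50, 10:10–10:20.
Diego ∩ Viktor: 02:00–04:55, 06:00–08:30, 09:45–10:00, 10:10–10:15.
Diego ∩ Viktor ∩ Sofia: 02:00–02:25, 03:25–04:00, 04:30–04:55, 06:00–07:05, 07:35–07:45.
Diego ∩ Viktor ∩ Sofia ∩ Dilnoza: 04:30–04:55, 06:00–06:30, 06:50–07:05, 07:35–07:40.
Total common minutes: 25 + 30 + 15 + 5 = 75.

75 minutes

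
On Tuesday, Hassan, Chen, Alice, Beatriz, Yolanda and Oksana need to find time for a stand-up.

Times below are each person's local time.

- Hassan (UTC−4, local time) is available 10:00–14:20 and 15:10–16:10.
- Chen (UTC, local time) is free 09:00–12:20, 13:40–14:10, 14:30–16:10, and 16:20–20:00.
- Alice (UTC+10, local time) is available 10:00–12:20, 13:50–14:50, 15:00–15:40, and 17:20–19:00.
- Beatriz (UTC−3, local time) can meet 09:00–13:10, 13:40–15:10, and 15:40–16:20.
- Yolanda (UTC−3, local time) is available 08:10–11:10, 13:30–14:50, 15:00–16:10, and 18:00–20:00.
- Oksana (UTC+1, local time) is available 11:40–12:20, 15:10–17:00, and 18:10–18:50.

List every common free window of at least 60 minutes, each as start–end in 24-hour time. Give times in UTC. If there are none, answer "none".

Hassan → UTC: 14:00–18:20, 19:10–20:10.
Chen → UTC: 09:00–12:20, 13:40–14:10, 14:30–16:10, 16:20–20:00.
Alice → UTC: 00:00–02:20, 03:50–04:50, 05:00–05:40, 07:20–09:00.
Beatriz → UTC: 12:00–16:10, 16:40–18:10, 18:40–19:20.
Yolanda → UTC: 11:10–14:10, 16:30–17:50, 18:00–19:10, 21:00–23:00.
Oksana → UTC: 10:40–11:20, 14:10–16:00, 17:10–17:50.
Hassan ∩ Chen: 14:00–14:10, 14:30–16:10, 16:20–18:20, 19:10–20:00.
Hassan ∩ Chen ∩ Alice: (none).
Hassan ∩ Chen ∩ Alice ∩ Beatriz: (none).
Hassan ∩ Chen ∩ Alice ∩ Beatriz ∩ Yolanda: (none).
Hassan ∩ Chen ∩ Alice ∩ Beatriz ∩ Yolanda ∩ Oksana: (none).
Windows ≥ 60 min: (none).

none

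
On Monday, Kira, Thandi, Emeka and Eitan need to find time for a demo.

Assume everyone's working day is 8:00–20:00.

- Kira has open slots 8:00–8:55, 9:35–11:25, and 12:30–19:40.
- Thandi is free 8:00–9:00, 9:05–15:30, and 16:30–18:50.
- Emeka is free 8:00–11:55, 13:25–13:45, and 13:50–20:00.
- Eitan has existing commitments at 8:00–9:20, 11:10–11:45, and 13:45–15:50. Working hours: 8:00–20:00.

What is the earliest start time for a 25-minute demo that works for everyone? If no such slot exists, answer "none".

09:35

Eitan free within 08:00–20:00: 09:20–11:10, 11:45–13:45, 15:50–20:00.
Kira ∩ Thandi: 08:00–08:55, 09:35–11:25, 12:30–15:30, 16:30–18:50.
Kira ∩ Thandi ∩ Emeka: 08:00–08:55, 09:35–11:25, 13:25–13:45, 13:50–15:30, 16:30–18:50.
Kira ∩ Thandi ∩ Emeka ∩ Eitan: 09:35–11:10, 13:25–13:45, 16:30–18:50.
Windows ≥ 25 min: 09:35–11:10, 16:30–18:50.
Earliest such window starts at 09:35.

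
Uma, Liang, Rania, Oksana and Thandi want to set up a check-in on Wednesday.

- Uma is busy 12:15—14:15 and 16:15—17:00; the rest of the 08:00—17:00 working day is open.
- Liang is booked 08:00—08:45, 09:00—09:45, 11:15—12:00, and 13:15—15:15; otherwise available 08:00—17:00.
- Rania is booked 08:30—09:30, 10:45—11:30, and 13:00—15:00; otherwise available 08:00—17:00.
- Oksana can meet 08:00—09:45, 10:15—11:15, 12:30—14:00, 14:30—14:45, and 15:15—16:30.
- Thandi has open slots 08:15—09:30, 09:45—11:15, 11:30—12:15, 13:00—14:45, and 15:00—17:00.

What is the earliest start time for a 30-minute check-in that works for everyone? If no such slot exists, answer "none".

10:15

Uma free within 08:00–17:00: 08:00–12:15, 14:15–16:15.
Liang free within 08:00–17:00: 08:45–09:00, 09:45–11:15, 12:00–13:15, 15:15–17:00.
Rania free within 08:00–17:00: 08:00–08:30, 09:30–10:45, 11:30–13:00, 15:00–17:00.
Uma ∩ Liang: 08:45–09:00, 09:45–11:15, 12:00–12:15, 15:15–16:15.
Uma ∩ Liang ∩ Rania: 09:45–10:45, 12:00–12:15, 15:15–16:15.
Uma ∩ Liang ∩ Rania ∩ Oksana: 10:15–10:45, 15:15–16:15.
Uma ∩ Liang ∩ Rania ∩ Oksana ∩ Thandi: 10:15–10:45, 15:15–16:15.
Windows ≥ 30 min: 10:15–10:45, 15:15–16:15.
Earliest such window starts at 10:15.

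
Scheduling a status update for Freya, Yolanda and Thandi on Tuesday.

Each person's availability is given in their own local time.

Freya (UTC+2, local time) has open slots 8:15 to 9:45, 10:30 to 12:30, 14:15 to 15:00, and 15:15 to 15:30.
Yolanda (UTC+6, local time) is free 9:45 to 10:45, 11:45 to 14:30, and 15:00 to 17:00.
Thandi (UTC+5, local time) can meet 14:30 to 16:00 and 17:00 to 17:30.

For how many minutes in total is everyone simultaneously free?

Freya → UTC: 06:15–07:45, 08:30–10:30, 12:15–13:00, 13:15–13:30.
Yolanda → UTC: 03:45–04:45, 05:45–08:30, 09:00–11:00.
Thandi → UTC: 09:30–11:00, 12:00–12:30.
Freya ∩ Yolanda: 06:15–07:45, 09:00–10:30.
Freya ∩ Yolanda ∩ Thandi: 09:30–10:30.
Total common minutes: 60.

60 minutes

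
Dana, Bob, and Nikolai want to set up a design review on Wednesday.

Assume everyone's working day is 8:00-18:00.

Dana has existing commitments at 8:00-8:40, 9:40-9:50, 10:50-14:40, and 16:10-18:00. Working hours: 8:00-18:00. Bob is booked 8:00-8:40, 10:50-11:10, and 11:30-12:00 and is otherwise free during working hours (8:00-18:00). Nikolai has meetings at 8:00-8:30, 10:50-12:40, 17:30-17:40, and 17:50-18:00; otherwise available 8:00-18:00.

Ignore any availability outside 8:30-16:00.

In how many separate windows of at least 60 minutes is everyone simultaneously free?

3

Dana free within 08:00–18:00: 08:40–09:40, 09:50–10:50, 14:40–16:10.
Bob free within 08:00–18:00: 08:40–10:50, 11:10–11:30, 12:00–18:00.
Nikolai free within 08:00–18:00: 08:30–10:50, 12:40–17:30, 17:40–17:50.
Dana ∩ Bob: 08:40–09:40, 09:50–10:50, 14:40–16:10.
Dana ∩ Bob ∩ Nikolai: 08:40–09:40, 09:50–10:50, 14:40–16:10.
Restricted to 08:30–16:00: 08:40–09:40, 09:50–10:50, 14:40–16:00.
Windows ≥ 60 min: 08:40–09:40, 09:50–10:50, 14:40–16:00.
That's 3 windows.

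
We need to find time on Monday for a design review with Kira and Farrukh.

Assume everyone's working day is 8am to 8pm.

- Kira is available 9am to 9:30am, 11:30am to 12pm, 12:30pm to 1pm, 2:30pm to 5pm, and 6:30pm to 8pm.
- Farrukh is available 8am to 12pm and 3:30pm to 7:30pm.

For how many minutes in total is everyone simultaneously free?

Kira ∩ Farrukh: 09:00–09:30, 11:30–12:00, 15:30–17:00, 18:30–19:30.
Total common minutes: 30 + 30 + 90 + 60 = 210.

210 minutes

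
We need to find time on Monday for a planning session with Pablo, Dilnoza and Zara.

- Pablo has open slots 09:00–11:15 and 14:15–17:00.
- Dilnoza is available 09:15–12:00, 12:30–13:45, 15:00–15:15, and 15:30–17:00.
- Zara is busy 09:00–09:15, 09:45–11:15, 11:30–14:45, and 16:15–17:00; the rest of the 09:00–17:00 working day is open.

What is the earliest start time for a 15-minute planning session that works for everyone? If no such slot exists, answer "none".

09:15

Zara free within 09:00–17:00: 09:15–09:45, 11:15–11:30, 14:45–16:15.
Pablo ∩ Dilnoza: 09:15–11:15, 15:00–15:15, 15:30–17:00.
Pablo ∩ Dilnoza ∩ Zara: 09:15–09:45, 15:00–15:15, 15:30–16:15.
Windows ≥ 15 min: 09:15–09:45, 15:00–15:15, 15:30–16:15.
Earliest such window starts at 09:15.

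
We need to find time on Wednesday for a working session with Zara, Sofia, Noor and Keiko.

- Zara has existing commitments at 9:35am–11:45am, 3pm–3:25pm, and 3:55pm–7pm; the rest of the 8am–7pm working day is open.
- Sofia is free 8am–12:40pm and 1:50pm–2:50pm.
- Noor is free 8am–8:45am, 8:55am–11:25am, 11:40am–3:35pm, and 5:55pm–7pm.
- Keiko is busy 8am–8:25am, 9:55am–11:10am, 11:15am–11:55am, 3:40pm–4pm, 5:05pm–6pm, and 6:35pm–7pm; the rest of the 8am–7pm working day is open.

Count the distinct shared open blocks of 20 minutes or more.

4

Zara free within 08:00–19:00: 08:00–09:35, 11:45–15:00, 15:25–15:55.
Keiko free within 08:00–19:00: 08:25–09:55, 11:10–11:15, 11:55–15:40, 16:00–17:05, 18:00–18:35.
Zara ∩ Sofia: 08:00–09:35, 11:45–12:40, 13:50–14:50.
Zara ∩ Sofia ∩ Noor: 08:00–08:45, 08:55–09:35, 11:45–12:40, 13:50–14:50.
Zara ∩ Sofia ∩ Noor ∩ Keiko: 08:25–08:45, 08:55–09:35, 11:55–12:40, 13:50–14:50.
Windows ≥ 20 min: 08:25–08:45, 08:55–09:35, 11:55–12:40, 13:50–14:50.
That's 4 windows.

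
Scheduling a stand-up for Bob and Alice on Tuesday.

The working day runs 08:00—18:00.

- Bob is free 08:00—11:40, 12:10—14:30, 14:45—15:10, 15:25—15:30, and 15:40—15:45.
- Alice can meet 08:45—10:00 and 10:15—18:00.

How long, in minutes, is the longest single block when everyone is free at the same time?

140 minutes

Bob ∩ Alice: 08:45–10:00, 10:15–11:40, 12:10–14:30, 14:45–15:10, 15:25–15:30, 15:40–15:45.
Common window lengths: 75, 85, 140, 25, 5, 5 min; longest is 140.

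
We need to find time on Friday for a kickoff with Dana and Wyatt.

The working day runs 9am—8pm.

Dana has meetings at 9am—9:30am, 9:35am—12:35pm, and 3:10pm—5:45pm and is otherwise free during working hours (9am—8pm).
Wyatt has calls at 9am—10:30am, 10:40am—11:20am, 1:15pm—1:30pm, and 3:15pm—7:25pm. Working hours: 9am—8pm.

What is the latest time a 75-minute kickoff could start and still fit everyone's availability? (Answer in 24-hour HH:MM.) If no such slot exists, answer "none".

13:55

Dana free within 09:00–20:00: 09:30–09:35, 12:35–15:10, 17:45–20:00.
Wyatt free within 09:00–20:00: 10:30–10:40, 11:20–13:15, 13:30–15:15, 19:25–20:00.
Dana ∩ Wyatt: 12:35–13:15, 13:30–15:10, 19:25–20:00.
Windows ≥ 75 min: 13:30–15:10.
Latest start in the last window 13:30–15:10 is 15:10 − 75 min = 13:55.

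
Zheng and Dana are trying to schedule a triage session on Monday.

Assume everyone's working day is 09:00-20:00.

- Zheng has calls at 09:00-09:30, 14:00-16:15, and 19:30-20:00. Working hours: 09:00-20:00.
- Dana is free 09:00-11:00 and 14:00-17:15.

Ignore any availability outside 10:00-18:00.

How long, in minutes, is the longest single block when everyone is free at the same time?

Zheng free within 09:00–20:00: 09:30–14:00, 16:15–19:30.
Zheng ∩ Dana: 09:30–11:00, 16:15–17:15.
Restricted to 10:00–18:00: 10:00–11:00, 16:15–17:15.
Common window lengths: 60, 60 min; longest is 60.

60 minutes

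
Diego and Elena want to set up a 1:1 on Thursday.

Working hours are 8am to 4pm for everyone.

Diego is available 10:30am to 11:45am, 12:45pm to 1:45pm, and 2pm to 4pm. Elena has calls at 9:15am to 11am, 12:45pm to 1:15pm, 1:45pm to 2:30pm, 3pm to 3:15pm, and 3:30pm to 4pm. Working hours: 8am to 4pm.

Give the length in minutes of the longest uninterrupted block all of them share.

45 minutes

Elena free within 08:00–16:00: 08:00–09:15, 11:00–12:45, 13:15–13:45, 14:30–15:00, 15:15–15:30.
Diego ∩ Elena: 11:00–11:45, 13:15–13:45, 14:30–15:00, 15:15–15:30.
Common window lengths: 45, 30, 30, 15 min; longest is 45.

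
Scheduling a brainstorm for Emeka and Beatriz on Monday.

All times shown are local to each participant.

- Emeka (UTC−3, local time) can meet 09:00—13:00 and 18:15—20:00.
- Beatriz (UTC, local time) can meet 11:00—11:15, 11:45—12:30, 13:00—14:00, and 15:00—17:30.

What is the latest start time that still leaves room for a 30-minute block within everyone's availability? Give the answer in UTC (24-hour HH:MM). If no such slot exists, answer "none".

15:30

Emeka → UTC: 12:00–16:00, 21:15–23:00.
Beatriz → UTC: 11:00–11:15, 11:45–12:30, 13:00–14:00, 15:00–17:30.
Emeka ∩ Beatriz: 12:00–12:30, 13:00–14:00, 15:00–16:00.
Windows ≥ 30 min: 12:00–12:30, 13:00–14:00, 15:00–16:00.
Latest start in the last window 15:00–16:00 is 16:00 − 30 min = 15:30.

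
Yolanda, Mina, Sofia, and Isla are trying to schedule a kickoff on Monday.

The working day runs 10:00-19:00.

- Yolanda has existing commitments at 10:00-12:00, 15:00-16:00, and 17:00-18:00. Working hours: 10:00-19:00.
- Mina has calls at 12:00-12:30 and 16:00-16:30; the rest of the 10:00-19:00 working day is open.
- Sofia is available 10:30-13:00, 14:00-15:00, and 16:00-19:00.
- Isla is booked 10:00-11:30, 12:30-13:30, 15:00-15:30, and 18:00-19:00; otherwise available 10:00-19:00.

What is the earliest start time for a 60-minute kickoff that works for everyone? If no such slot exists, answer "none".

Yolanda free within 10:00–19:00: 12:00–15:00, 16:00–17:00, 18:00–19:00.
Mina free within 10:00–19:00: 10:00–12:00, 12:30–16:00, 16:30–19:00.
Isla free within 10:00–19:00: 11:30–12:30, 13:30–15:00, 15:30–18:00.
Yolanda ∩ Mina: 12:30–15:00, 16:30–17:00, 18:00–19:00.
Yolanda ∩ Mina ∩ Sofia: 12:30–13:00, 14:00–15:00, 16:30–17:00, 18:00–19:00.
Yolanda ∩ Mina ∩ Sofia ∩ Isla: 14:00–15:00, 16:30–17:00.
Windows ≥ 60 min: 14:00–15:00.
Earliest such window starts at 14:00.

14:00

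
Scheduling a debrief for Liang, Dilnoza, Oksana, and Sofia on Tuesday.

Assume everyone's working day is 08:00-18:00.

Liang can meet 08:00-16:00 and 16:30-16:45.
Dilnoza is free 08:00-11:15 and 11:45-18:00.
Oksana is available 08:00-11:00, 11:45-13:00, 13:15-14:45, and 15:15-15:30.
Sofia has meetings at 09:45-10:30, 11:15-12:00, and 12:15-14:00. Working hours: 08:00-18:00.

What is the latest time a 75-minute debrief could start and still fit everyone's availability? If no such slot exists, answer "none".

08:30

Sofia free within 08:00–18:00: 08:00–09:45, 10:30–11:15, 12:00–12:15, 14:00–18:00.
Liang ∩ Dilnoza: 08:00–11:15, 11:45–16:00, 16:30–16:45.
Liang ∩ Dilnoza ∩ Oksana: 08:00–11:00, 11:45–13:00, 13:15–14:45, 15:15–15:30.
Liang ∩ Dilnoza ∩ Oksana ∩ Sofia: 08:00–09:45, 10:30–11:00, 12:00–12:15, 14:00–14:45, 15:15–15:30.
Windows ≥ 75 min: 08:00–09:45.
Latest start in the last window 08:00–09:45 is 09:45 − 75 min = 08:30.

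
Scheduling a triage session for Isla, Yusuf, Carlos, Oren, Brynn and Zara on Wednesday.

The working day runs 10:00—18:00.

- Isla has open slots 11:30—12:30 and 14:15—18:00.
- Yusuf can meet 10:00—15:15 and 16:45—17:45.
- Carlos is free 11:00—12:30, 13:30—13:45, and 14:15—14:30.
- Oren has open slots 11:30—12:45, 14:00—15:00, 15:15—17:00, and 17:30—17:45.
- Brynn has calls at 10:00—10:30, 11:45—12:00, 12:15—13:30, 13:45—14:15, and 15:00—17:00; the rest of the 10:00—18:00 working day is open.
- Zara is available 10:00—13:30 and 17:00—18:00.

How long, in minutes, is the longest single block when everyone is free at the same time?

Brynn free within 10:00–18:00: 10:30–11:45, 12:00–12:15, 13:30–13:45, 14:15–15:00, 17:00–18:00.
Isla ∩ Yusuf: 11:30–12:30, 14:15–15:15, 16:45–17:45.
Isla ∩ Yusuf ∩ Carlos: 11:30–12:30, 14:15–14:30.
Isla ∩ Yusuf ∩ Carlos ∩ Oren: 11:30–12:30, 14:15–14:30.
Isla ∩ Yusuf ∩ Carlos ∩ Oren ∩ Brynn: 11:30–11:45, 12:00–12:15, 14:15–14:30.
Isla ∩ Yusuf ∩ Carlos ∩ Oren ∩ Brynn ∩ Zara: 11:30–11:45, 12:00–12:15.
Common window lengths: 15, 15 min; longest is 15.

15 minutes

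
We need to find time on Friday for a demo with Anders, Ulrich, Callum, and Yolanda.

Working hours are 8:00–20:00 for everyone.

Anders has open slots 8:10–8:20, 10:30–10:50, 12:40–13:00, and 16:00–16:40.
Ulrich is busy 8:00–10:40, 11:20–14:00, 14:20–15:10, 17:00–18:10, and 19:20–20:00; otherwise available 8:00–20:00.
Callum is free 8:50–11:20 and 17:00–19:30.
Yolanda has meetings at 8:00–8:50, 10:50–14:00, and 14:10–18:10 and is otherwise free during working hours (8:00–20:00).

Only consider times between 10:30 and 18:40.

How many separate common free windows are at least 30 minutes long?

Ulrich free within 08:00–20:00: 10:40–11:20, 14:00–14:20, 15:10–17:00, 18:10–19:20.
Yolanda free within 08:00–20:00: 08:50–10:50, 14:00–14:10, 18:10–20:00.
Anders ∩ Ulrich: 10:40–10:50, 16:00–16:40.
Anders ∩ Ulrich ∩ Callum: 10:40–10:50.
Anders ∩ Ulrich ∩ Callum ∩ Yolanda: 10:40–10:50.
Restricted to 10:30–18:40: 10:40–10:50.
Windows ≥ 30 min: (none).
That's 0 windows.

0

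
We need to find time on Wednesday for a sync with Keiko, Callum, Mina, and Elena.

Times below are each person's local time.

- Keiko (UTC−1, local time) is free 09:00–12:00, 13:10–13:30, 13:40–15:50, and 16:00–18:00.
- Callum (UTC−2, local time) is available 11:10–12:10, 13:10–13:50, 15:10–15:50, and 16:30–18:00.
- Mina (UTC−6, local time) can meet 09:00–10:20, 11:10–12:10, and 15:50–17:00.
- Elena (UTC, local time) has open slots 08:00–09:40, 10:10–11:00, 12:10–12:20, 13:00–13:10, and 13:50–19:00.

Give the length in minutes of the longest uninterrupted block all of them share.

40 minutes

Keiko → UTC: 10:00–13:00, 14:10–14:30, 14:40–16:50, 17:00–19:00.
Callum → UTC: 13:10–14:10, 15:10–15:50, 17:10–17:50, 18:30–20:00.
Mina → UTC: 15:00–16:20, 17:10–18:10, 21:50–23:00.
Elena → UTC: 08:00–09:40, 10:10–11:00, 12:10–12:20, 13:00–13:10, 13:50–19:00.
Keiko ∩ Callum: 15:10–15:50, 17:10–17:50, 18:30–19:00.
Keiko ∩ Callum ∩ Mina: 15:10–15:50, 17:10–17:50.
Keiko ∩ Callum ∩ Mina ∩ Elena: 15:10–15:50, 17:10–17:50.
Common window lengths: 40, 40 min; longest is 40.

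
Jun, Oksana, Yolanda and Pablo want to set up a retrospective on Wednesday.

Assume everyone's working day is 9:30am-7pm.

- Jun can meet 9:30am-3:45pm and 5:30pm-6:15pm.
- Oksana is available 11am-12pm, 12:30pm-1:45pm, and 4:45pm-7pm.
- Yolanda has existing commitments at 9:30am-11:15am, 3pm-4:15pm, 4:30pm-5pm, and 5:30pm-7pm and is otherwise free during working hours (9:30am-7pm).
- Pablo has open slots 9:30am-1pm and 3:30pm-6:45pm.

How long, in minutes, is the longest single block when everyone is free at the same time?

45 minutes

Yolanda free within 09:30–19:00: 11:15–15:00, 16:15–16:30, 17:00–17:30.
Jun ∩ Oksana: 11:00–12:00, 12:30–13:45, 17:30–18:15.
Jun ∩ Oksana ∩ Yolanda: 11:15–12:00, 12:30–13:45.
Jun ∩ Oksana ∩ Yolanda ∩ Pablo: 11:15–12:00, 12:30–13:00.
Common window lengths: 45, 30 min; longest is 45.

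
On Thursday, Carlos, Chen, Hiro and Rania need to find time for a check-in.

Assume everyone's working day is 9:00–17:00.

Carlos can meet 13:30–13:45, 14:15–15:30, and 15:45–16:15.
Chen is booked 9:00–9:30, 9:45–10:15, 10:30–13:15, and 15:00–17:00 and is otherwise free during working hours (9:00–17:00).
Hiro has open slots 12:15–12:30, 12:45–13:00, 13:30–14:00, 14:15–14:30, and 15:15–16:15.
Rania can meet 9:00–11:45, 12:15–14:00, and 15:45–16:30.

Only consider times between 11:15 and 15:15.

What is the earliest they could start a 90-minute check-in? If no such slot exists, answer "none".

Chen free within 09:00–17:00: 09:30–09:45, 10:15–10:30, 13:15–15:00.
Carlos ∩ Chen: 13:30–13:45, 14:15–15:00.
Carlos ∩ Chen ∩ Hiro: 13:30–13:45, 14:15–14:30.
Carlos ∩ Chen ∩ Hiro ∩ Rania: 13:30–13:45.
Restricted to 11:15–15:15: 13:30–13:45.
Windows ≥ 90 min: (none).

none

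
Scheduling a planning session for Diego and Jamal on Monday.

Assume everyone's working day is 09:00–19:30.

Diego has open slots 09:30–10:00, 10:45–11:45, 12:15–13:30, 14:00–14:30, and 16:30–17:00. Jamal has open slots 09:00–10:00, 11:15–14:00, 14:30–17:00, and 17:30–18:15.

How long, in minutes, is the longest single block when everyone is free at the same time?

75 minutes

Diego ∩ Jamal: 09:30–10:00, 11:15–11:45, 12:15–13:30, 16:30–17:00.
Common window lengths: 30, 30, 75, 30 min; longest is 75.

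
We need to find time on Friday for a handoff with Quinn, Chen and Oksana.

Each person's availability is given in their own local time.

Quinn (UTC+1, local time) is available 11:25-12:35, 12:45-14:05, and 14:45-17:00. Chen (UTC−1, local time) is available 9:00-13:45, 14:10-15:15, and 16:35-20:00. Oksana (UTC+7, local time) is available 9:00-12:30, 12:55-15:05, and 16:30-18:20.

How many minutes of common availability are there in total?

55 minutes

Quinn → UTC: 10:25–11:35, 11:45–13:05, 13:45–16:00.
Chen → UTC: 10:00–14:45, 15:10–16:15, 17:35–21:00.
Oksana → UTC: 02:00–05:30, 05:55–08:05, 09:30–11:20.
Quinn ∩ Chen: 10:25–11:35, 11:45–13:05, 13:45–14:45, 15:10–16:00.
Quinn ∩ Chen ∩ Oksana: 10:25–11:20.
Total common minutes: 55.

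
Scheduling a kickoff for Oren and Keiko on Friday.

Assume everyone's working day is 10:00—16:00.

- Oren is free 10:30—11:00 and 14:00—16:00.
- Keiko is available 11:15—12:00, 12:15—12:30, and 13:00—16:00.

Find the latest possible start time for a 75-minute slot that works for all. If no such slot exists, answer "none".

Oren ∩ Keiko: 14:00–16:00.
Windows ≥ 75 min: 14:00–16:00.
Latest start in the last window 14:00–16:00 is 16:00 − 75 min = 14:45.

14:45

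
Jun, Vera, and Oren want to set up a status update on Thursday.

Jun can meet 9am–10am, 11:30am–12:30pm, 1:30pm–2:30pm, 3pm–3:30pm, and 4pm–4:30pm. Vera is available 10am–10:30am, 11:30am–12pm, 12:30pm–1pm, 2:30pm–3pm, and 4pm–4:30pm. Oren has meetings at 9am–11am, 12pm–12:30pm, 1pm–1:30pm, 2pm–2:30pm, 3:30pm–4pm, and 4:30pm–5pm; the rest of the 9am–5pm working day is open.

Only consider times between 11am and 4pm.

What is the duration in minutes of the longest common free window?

Oren free within 09:00–17:00: 11:00–12:00, 12:30–13:00, 13:30–14:00, 14:30–15:30, 16:00–16:30.
Jun ∩ Vera: 11:30–12:00, 16:00–16:30.
Jun ∩ Vera ∩ Oren: 11:30–12:00, 16:00–16:30.
Restricted to 11:00–16:00: 11:30–12:00.
Single common window of 30 minutes.

30 minutes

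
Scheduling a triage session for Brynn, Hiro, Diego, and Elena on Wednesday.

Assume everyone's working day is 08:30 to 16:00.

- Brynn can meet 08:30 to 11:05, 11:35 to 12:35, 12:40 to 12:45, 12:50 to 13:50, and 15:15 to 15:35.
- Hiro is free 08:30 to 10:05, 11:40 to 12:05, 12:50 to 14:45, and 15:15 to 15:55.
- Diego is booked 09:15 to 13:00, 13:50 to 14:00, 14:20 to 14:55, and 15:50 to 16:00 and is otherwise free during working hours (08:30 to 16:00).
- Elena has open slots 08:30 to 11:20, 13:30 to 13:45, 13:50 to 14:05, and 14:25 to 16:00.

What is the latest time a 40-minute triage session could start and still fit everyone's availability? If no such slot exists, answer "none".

Diego free within 08:30–16:00: 08:30–09:15, 13:00–13:50, 14:00–14:20, 14:55–15:50.
Brynn ∩ Hiro: 08:30–10:05, 11:40–12:05, 12:50–13:50, 15:15–15:35.
Brynn ∩ Hiro ∩ Diego: 08:30–09:15, 13:00–13:50, 15:15–15:35.
Brynn ∩ Hiro ∩ Diego ∩ Elena: 08:30–09:15, 13:30–13:45, 15:15–15:35.
Windows ≥ 40 min: 08:30–09:15.
Latest start in the last window 08:30–09:15 is 09:15 − 40 min = 08:35.

08:35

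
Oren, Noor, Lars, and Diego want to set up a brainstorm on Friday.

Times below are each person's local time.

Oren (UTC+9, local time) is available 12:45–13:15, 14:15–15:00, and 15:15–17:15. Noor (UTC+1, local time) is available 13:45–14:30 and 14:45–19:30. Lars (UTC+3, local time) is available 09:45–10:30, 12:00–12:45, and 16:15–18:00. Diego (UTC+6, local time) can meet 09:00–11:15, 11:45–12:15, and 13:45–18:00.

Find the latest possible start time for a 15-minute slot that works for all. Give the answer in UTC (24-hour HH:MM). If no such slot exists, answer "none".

Oren → UTC: 03:45–04:15, 05:15–06:00, 06:15–08:15.
Noor → UTC: 12:45–13:30, 13:45–18:30.
Lars → UTC: 06:45–07:30, 09:00–09:45, 13:15–15:00.
Diego → UTC: 03:00–05:15, 05:45–06:15, 07:45–12:00.
Oren ∩ Noor: (none).
Oren ∩ Noor ∩ Lars: (none).
Oren ∩ Noor ∩ Lars ∩ Diego: (none).
Windows ≥ 15 min: (none).

none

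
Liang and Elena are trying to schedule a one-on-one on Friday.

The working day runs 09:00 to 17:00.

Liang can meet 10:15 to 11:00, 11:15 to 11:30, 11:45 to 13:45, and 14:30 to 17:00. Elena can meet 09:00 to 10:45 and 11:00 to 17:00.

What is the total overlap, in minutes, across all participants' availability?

315 minutes

Liang ∩ Elena: 10:15–10:45, 11:15–11:30, 11:45–13:45, 14:30–17:00.
Total common minutes: 30 + 15 + 120 + 150 = 315.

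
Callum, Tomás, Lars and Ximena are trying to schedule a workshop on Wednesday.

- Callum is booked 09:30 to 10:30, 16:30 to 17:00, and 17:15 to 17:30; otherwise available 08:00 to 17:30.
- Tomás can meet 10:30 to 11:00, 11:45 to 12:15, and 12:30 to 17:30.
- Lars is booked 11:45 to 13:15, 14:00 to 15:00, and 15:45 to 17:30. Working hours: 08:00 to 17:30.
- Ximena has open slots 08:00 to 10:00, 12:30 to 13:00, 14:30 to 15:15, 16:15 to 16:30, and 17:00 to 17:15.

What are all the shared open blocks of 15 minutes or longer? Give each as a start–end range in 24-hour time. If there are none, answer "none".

Callum free within 08:00–17:30: 08:00–09:30, 10:30–16:30, 17:00–17:15.
Lars free within 08:00–17:30: 08:00–11:45, 13:15–14:00, 15:00–15:45.
Callum ∩ Tomás: 10:30–11:00, 11:45–12:15, 12:30–16:30, 17:00–17:15.
Callum ∩ Tomás ∩ Lars: 10:30–11:00, 13:15–14:00, 15:00–15:45.
Callum ∩ Tomás ∩ Lars ∩ Ximena: 15:00–15:15.
Windows ≥ 15 min: 15:00–15:15.

15:00–15:15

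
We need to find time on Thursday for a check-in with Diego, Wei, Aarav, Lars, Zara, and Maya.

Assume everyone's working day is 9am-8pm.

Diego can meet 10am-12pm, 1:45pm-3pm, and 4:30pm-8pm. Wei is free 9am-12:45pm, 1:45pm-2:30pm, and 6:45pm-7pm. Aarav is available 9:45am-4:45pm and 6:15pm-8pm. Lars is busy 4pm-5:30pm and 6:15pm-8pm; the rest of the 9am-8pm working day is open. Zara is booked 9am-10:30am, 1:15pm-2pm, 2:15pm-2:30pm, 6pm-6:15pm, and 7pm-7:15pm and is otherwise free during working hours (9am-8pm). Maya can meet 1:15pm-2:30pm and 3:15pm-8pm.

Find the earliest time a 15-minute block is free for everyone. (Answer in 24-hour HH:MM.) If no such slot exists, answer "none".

Lars free within 09:00–20:00: 09:00–16:00, 17:30–18:15.
Zara free within 09:00–20:00: 10:30–13:15, 14:00–14:15, 14:30–18:00, 18:15–19:00, 19:15–20:00.
Diego ∩ Wei: 10:00–12:00, 13:45–14:30, 18:45–19:00.
Diego ∩ Wei ∩ Aarav: 10:00–12:00, 13:45–14:30, 18:45–19:00.
Diego ∩ Wei ∩ Aarav ∩ Lars: 10:00–12:00, 13:45–14:30.
Diego ∩ Wei ∩ Aarav ∩ Lars ∩ Zara: 10:30–12:00, 14:00–14:15.
Diego ∩ Wei ∩ Aarav ∩ Lars ∩ Zara ∩ Maya: 14:00–14:15.
Windows ≥ 15 min: 14:00–14:15.
Earliest such window starts at 14:00.

14:00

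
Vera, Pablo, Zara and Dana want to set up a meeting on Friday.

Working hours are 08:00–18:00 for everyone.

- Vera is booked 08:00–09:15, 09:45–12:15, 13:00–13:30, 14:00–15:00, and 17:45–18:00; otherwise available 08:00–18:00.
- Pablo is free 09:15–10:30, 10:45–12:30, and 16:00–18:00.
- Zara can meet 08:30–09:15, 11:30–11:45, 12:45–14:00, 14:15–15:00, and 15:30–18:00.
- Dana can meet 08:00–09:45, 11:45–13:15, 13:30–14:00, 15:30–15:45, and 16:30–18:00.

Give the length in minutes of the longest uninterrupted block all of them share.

75 minutes

Vera free within 08:00–18:00: 09:15–09:45, 12:15–13:00, 13:30–14:00, 15:00–17:45.
Vera ∩ Pablo: 09:15–09:45, 12:15–12:30, 16:00–17:45.
Vera ∩ Pablo ∩ Zara: 16:00–17:45.
Vera ∩ Pablo ∩ Zara ∩ Dana: 16:30–17:45.
Single common window of 75 minutes.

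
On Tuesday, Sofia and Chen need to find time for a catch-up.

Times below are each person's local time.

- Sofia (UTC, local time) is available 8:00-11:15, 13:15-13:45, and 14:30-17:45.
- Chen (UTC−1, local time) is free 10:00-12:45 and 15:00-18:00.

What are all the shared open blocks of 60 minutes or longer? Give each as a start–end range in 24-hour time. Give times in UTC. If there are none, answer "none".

Sofia → UTC: 08:00–11:15, 13:15–13:45, 14:30–17:45.
Chen → UTC: 11:00–13:45, 16:00–19:00.
Sofia ∩ Chen: 11:00–11:15, 13:15–13:45, 16:00–17:45.
Windows ≥ 60 min: 16:00–17:45.

16:00–17:45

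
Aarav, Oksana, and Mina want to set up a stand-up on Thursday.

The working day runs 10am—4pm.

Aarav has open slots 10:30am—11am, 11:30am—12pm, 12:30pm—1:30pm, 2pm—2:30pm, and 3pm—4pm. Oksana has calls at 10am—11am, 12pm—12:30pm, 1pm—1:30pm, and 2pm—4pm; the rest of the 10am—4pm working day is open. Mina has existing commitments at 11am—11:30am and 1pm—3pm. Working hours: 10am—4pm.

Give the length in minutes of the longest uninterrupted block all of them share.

Oksana free within 10:00–16:00: 11:00–12:00, 12:30–13:00, 13:30–14:00.
Mina free within 10:00–16:00: 10:00–11:00, 11:30–13:00, 15:00–16:00.
Aarav ∩ Oksana: 11:30–12:00, 12:30–13:00.
Aarav ∩ Oksana ∩ Mina: 11:30–12:00, 12:30–13:00.
Common window lengths: 30, 30 min; longest is 30.

30 minutes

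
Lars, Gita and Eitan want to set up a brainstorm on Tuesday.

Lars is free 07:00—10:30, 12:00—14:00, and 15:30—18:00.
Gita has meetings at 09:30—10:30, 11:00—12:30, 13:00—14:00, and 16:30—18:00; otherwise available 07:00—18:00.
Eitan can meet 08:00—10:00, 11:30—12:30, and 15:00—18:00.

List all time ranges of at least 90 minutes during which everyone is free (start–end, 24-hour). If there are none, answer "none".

Gita free within 07:00–18:00: 07:00–09:30, 10:30–11:00, 12:30–13:00, 14:00–16:30.
Lars ∩ Gita: 07:00–09:30, 12:30–13:00, 15:30–16:30.
Lars ∩ Gita ∩ Eitan: 08:00–09:30, 15:30–16:30.
Windows ≥ 90 min: 08:00–09:30.

08:00–09:30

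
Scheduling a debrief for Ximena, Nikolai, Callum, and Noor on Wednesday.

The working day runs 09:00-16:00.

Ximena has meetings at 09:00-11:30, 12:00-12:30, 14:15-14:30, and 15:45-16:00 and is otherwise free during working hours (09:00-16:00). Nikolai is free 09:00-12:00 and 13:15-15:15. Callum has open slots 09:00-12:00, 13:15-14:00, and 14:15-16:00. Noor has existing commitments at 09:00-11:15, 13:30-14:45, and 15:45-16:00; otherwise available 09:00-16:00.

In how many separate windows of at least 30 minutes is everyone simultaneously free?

2

Ximena free within 09:00–16:00: 11:30–12:00, 12:30–14:15, 14:30–15:45.
Noor free within 09:00–16:00: 11:15–13:30, 14:45–15:45.
Ximena ∩ Nikolai: 11:30–12:00, 13:15–14:15, 14:30–15:15.
Ximena ∩ Nikolai ∩ Callum: 11:30–12:00, 13:15–14:00, 14:30–15:15.
Ximena ∩ Nikolai ∩ Callum ∩ Noor: 11:30–12:00, 13:15–13:30, 14:45–15:15.
Windows ≥ 30 min: 11:30–12:00, 14:45–15:15.
That's 2 windows.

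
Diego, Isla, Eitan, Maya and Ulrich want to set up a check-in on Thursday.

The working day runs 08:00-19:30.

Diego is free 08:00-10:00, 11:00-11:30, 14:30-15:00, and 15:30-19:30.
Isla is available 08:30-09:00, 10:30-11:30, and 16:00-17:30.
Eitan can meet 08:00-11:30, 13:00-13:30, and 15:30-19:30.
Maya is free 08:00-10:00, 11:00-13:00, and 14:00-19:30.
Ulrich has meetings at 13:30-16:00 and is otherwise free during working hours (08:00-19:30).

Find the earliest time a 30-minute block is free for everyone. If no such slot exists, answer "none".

08:30

Ulrich free within 08:00–19:30: 08:00–13:30, 16:00–19:30.
Diego ∩ Isla: 08:30–09:00, 11:00–11:30, 16:00–17:30.
Diego ∩ Isla ∩ Eitan: 08:30–09:00, 11:00–11:30, 16:00–17:30.
Diego ∩ Isla ∩ Eitan ∩ Maya: 08:30–09:00, 11:00–11:30, 16:00–17:30.
Diego ∩ Isla ∩ Eitan ∩ Maya ∩ Ulrich: 08:30–09:00, 11:00–11:30, 16:00–17:30.
Windows ≥ 30 min: 08:30–09:00, 11:00–11:30, 16:00–17:30.
Earliest such window starts at 08:30.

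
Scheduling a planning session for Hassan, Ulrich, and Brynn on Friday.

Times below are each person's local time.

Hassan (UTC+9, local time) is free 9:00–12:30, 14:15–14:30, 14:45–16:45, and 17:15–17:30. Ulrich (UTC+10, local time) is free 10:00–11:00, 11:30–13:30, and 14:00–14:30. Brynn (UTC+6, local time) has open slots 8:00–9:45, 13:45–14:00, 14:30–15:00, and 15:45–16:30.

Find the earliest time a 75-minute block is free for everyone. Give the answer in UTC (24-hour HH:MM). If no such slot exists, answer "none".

Hassan → UTC: 00:00–03:30, 05:15–05:30, 05:45–07:45, 08:15–08:30.
Ulrich → UTC: 00:00–01:00, 01:30–03:30, 04:00–04:30.
Brynn → UTC: 02:00–03:45, 07:45–08:00, 08:30–09:00, 09:45–10:30.
Hassan ∩ Ulrich: 00:00–01:00, 01:30–03:30.
Hassan ∩ Ulrich ∩ Brynn: 02:00–03:30.
Windows ≥ 75 min: 02:00–03:30.
Earliest such window starts at 02:00.

02:00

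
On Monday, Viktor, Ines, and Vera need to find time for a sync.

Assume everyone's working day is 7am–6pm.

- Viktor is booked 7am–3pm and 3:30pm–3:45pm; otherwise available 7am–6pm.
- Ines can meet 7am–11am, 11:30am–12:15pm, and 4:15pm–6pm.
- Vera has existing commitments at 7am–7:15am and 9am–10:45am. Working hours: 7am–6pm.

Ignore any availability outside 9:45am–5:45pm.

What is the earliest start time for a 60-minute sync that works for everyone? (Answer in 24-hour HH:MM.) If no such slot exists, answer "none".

16:15

Viktor free within 07:00–18:00: 15:00–15:30, 15:45–18:00.
Vera free within 07:00–18:00: 07:15–09:00, 10:45–18:00.
Viktor ∩ Ines: 16:15–18:00.
Viktor ∩ Ines ∩ Vera: 16:15–18:00.
Restricted to 09:45–17:45: 16:15–17:45.
Windows ≥ 60 min: 16:15–17:45.
Earliest such window starts at 16:15.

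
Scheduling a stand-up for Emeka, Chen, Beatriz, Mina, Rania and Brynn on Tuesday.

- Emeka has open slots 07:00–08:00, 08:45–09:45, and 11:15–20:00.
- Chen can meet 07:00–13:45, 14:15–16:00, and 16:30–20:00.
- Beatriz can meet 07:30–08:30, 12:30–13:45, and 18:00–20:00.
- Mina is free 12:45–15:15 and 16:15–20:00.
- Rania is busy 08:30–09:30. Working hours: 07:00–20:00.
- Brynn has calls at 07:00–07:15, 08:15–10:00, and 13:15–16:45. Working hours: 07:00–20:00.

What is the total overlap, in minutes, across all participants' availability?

Rania free within 07:00–20:00: 07:00–08:30, 09:30–20:00.
Brynn free within 07:00–20:00: 07:15–08:15, 10:00–13:15, 16:45–20:00.
Emeka ∩ Chen: 07:00–08:00, 08:45–09:45, 11:15–13:45, 14:15–16:00, 16:30–20:00.
Emeka ∩ Chen ∩ Beatriz: 07:30–08:00, 12:30–13:45, 18:00–20:00.
Emeka ∩ Chen ∩ Beatriz ∩ Mina: 12:45–13:45, 18:00–20:00.
Emeka ∩ Chen ∩ Beatriz ∩ Mina ∩ Rania: 12:45–13:45, 18:00–20:00.
Emeka ∩ Chen ∩ Beatriz ∩ Mina ∩ Rania ∩ Brynn: 12:45–13:15, 18:00–20:00.
Total common minutes: 30 + 120 = 150.

150 minutes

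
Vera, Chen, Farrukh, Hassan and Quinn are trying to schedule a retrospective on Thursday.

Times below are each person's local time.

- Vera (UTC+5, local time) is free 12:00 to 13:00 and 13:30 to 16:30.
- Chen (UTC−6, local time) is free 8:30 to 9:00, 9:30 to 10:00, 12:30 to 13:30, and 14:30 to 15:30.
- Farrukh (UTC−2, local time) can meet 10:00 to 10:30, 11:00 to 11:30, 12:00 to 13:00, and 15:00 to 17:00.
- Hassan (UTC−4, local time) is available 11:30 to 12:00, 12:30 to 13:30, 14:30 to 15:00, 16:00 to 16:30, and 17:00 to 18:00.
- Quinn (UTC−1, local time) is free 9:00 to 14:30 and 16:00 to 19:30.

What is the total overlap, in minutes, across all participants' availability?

Vera → UTC: 07:00–08:00, 08:30–11:30.
Chen → UTC: 14:30–15:00, 15:30–16:00, 18:30–19:30, 20:30–21:30.
Farrukh → UTC: 12:00–12:30, 13:00–13:30, 14:00–15:00, 17:00–19:00.
Hassan → UTC: 15:30–16:00, 16:30–17:30, 18:30–19:00, 20:00–20:30, 21:00–22:00.
Quinn → UTC: 10:00–15:30, 17:00–20:30.
Vera ∩ Chen: (none).
Vera ∩ Chen ∩ Farrukh: (none).
Vera ∩ Chen ∩ Farrukh ∩ Hassan: (none).
Vera ∩ Chen ∩ Farrukh ∩ Hassan ∩ Quinn: (none).
Total common minutes: 0.

0 minutes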